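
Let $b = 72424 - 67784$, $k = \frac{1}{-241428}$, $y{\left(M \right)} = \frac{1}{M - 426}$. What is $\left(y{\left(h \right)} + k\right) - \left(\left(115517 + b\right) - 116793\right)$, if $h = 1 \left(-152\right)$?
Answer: $- \frac{234715456891}{69772692} \approx -3364.0$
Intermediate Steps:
$h = -152$
$y{\left(M \right)} = \frac{1}{-426 + M}$
$k = - \frac{1}{241428} \approx -4.142 \cdot 10^{-6}$
$b = 4640$
$\left(y{\left(h \right)} + k\right) - \left(\left(115517 + b\right) - 116793\right) = \left(\frac{1}{-426 - 152} - \frac{1}{241428}\right) - \left(\left(115517 + 4640\right) - 116793\right) = \left(\frac{1}{-578} - \frac{1}{241428}\right) - \left(120157 - 116793\right) = \left(- \frac{1}{578} - \frac{1}{241428}\right) - 3364 = - \frac{121003}{69772692} - 3364 = - \frac{234715456891}{69772692}$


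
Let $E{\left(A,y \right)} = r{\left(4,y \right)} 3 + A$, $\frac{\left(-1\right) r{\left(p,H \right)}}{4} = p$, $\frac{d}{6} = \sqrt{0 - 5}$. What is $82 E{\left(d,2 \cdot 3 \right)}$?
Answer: $-3936 + 492 i \sqrt{5} \approx -3936.0 + 1100.1 i$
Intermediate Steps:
$d = 6 i \sqrt{5}$ ($d = 6 \sqrt{0 - 5} = 6 \sqrt{-5} = 6 i \sqrt{5} \approx 13.416 i$)
$r{\left(p,H \right)} = - 4 p$
$E{\left(A,y \right)} = -48 + A$ ($E{\left(A,y \right)} = \left(-4\right) 4 \cdot 3 + A = \left(-16\right) 3 + A = -48 + A$)
$82 E{\left(d,2 \cdot 3 \right)} = 82 \left(-48 + 6 i \sqrt{5}\right) = -3936 + 492 i \sqrt{5}$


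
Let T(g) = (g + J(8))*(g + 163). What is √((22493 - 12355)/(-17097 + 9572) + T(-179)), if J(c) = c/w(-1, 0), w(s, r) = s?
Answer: 3*√752655918/1505 ≈ 54.687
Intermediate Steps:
J(c) = -c (J(c) = c/(-1) = c*(-1) = -c)
T(g) = (-8 + g)*(163 + g) (T(g) = (g - 1*8)*(g + 163) = (g - 8)*(163 + g) = (-8 + g)*(163 + g))
√((22493 - 12355)/(-17097 + 9572) + T(-179)) = √((22493 - 12355)/(-17097 + 9572) + (-1304 + (-179)² + 155*(-179))) = √(10138/(-7525) + (-1304 + 32041 - 27745)) = √(10138*(-1/7525) + 2992) = √(-10138/7525 + 2992) = √(22504662/7525) = 3*√752655918/1505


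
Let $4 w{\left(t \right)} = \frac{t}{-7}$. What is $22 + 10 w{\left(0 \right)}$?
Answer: $22$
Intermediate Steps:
$w{\left(t \right)} = - \frac{t}{28}$ ($w{\left(t \right)} = \frac{t \frac{1}{-7}}{4} = \frac{t \left(- \frac{1}{7}\right)}{4} = \frac{\left(- \frac{1}{7}\right) t}{4} = - \frac{t}{28}$)
$22 + 10 w{\left(0 \right)} = 22 + 10 \left(\left(- \frac{1}{28}\right) 0\right) = 22 + 10 \cdot 0 = 22 + 0 = 22$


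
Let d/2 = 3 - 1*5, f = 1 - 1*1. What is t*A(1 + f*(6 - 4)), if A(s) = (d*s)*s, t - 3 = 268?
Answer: -1084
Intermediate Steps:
t = 271 (t = 3 + 268 = 271)
f = 0 (f = 1 - 1 = 0)
d = -4 (d = 2*(3 - 1*5) = 2*(3 - 5) = 2*(-2) = -4)
A(s) = -4*s² (A(s) = (-4*s)*s = -4*s²)
t*A(1 + f*(6 - 4)) = 271*(-4*(1 + 0*(6 - 4))²) = 271*(-4*(1 + 0*2)²) = 271*(-4*(1 + 0)²) = 271*(-4*1²) = 271*(-4*1) = 271*(-4) = -1084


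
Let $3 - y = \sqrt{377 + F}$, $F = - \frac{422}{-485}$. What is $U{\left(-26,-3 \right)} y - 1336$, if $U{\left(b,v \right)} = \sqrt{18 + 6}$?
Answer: $-1336 + \frac{6 \sqrt{6} \left(485 - \sqrt{9876055}\right)}{485} \approx -1416.5$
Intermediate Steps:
$F = \frac{422}{485}$ ($F = \left(-422\right) \left(- \frac{1}{485}\right) = \frac{422}{485} \approx 0.8701$)
$U{\left(b,v \right)} = 2 \sqrt{6}$ ($U{\left(b,v \right)} = \sqrt{24} = 2 \sqrt{6}$)
$y = 3 - \frac{3 \sqrt{9876055}}{485}$ ($y = 3 - \sqrt{377 + \frac{422}{485}} = 3 - \sqrt{\frac{183267}{485}} = 3 - \frac{3 \sqrt{9876055}}{485} \approx -16.439$)
$U{\left(-26,-3 \right)} y - 1336 = 2 \sqrt{6} \left(3 - \frac{3 \sqrt{9876055}}{485}\right) - 1336 = -1336 + 2 \sqrt{6} \left(3 - \frac{3 \sqrt{9876055}}{485}\right)$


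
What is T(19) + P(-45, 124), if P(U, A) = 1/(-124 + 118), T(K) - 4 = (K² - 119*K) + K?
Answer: -11263/6 ≈ -1877.2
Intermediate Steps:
T(K) = 4 + K² - 118*K (T(K) = 4 + ((K² - 119*K) + K) = 4 + (K² - 118*K) = 4 + K² - 118*K)
P(U, A) = -⅙ (P(U, A) = 1/(-6) = -⅙)
T(19) + P(-45, 124) = (4 + 19² - 118*19) - ⅙ = (4 + 361 - 2242) - ⅙ = -1877 - ⅙ = -11263/6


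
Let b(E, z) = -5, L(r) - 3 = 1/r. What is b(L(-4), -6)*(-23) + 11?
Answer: 126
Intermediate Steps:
L(r) = 3 + 1/r
b(L(-4), -6)*(-23) + 11 = -5*(-23) + 11 = 115 + 11 = 126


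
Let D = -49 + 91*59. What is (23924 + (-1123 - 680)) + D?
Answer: 27441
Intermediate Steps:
D = 5320 (D = -49 + 5369 = 5320)
(23924 + (-1123 - 680)) + D = (23924 + (-1123 - 680)) + 5320 = (23924 - 1803) + 5320 = 22121 + 5320 = 27441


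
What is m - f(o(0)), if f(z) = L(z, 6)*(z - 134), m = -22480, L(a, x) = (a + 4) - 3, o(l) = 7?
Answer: -21464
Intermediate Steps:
L(a, x) = 1 + a (L(a, x) = (4 + a) - 3 = 1 + a)
f(z) = (1 + z)*(-134 + z) (f(z) = (1 + z)*(z - 134) = (1 + z)*(-134 + z))
m - f(o(0)) = -22480 - (1 + 7)*(-134 + 7) = -22480 - 8*(-127) = -22480 - 1*(-1016) = -22480 + 1016 = -21464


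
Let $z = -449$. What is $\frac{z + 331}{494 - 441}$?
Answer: $- \frac{118}{53} \approx -2.2264$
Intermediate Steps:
$\frac{z + 331}{494 - 441} = \frac{-449 + 331}{494 - 441} = - \frac{118}{53}$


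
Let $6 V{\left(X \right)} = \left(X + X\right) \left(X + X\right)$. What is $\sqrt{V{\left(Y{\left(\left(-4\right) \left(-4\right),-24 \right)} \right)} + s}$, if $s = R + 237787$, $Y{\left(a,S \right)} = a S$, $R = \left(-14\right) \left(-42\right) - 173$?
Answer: $\sqrt{336506} \approx 580.09$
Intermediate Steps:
$R = 415$ ($R = 588 - 173 = 415$)
$Y{\left(a,S \right)} = S a$
$V{\left(X \right)} = \frac{2 X^{2}}{3}$ ($V{\left(X \right)} = \frac{\left(X + X\right) \left(X + X\right)}{6} = \frac{2 X 2 X}{6} = \frac{4 X^{2}}{6} = \frac{2 X^{2}}{3}$)
$s = 238202$ ($s = 415 + 237787 = 238202$)
$\sqrt{V{\left(Y{\left(\left(-4\right) \left(-4\right),-24 \right)} \right)} + s} = \sqrt{\frac{2 \left(- 24 \left(\left(-4\right) \left(-4\right)\right)\right)^{2}}{3} + 238202} = \sqrt{\frac{2 \left(\left(-24\right) 16\right)^{2}}{3} + 238202} = \sqrt{\frac{2 \left(-384\right)^{2}}{3} + 238202} = \sqrt{\frac{2}{3} \cdot 147456 + 238202} = \sqrt{98304 + 238202} = \sqrt{336506}$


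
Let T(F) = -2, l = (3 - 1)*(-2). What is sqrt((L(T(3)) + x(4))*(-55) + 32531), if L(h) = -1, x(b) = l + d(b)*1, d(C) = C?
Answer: sqrt(32586) ≈ 180.52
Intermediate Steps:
l = -4 (l = 2*(-2) = -4)
x(b) = -4 + b (x(b) = -4 + b*1 = -4 + b)
sqrt((L(T(3)) + x(4))*(-55) + 32531) = sqrt((-1 + (-4 + 4))*(-55) + 32531) = sqrt((-1 + 0)*(-55) + 32531) = sqrt(-1*(-55) + 32531) = sqrt(55 + 32531) = sqrt(32586)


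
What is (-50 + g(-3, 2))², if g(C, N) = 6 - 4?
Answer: 2304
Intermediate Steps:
g(C, N) = 2
(-50 + g(-3, 2))² = (-50 + 2)² = (-48)² = 2304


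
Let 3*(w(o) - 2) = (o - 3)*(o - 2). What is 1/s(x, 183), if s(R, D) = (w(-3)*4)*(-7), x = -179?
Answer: -1/336 ≈ -0.0029762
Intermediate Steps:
w(o) = 2 + (-3 + o)*(-2 + o)/3 (w(o) = 2 + ((o - 3)*(o - 2))/3 = 2 + ((-3 + o)*(-2 + o))/3 = 2 + (-3 + o)*(-2 + o)/3)
s(R, D) = -336 (s(R, D) = ((4 - 5/3*(-3) + (⅓)*(-3)²)*4)*(-7) = ((4 + 5 + (⅓)*9)*4)*(-7) = ((4 + 5 + 3)*4)*(-7) = (12*4)*(-7) = 48*(-7) = -336)
1/s(x, 183) = 1/(-336) = -1/336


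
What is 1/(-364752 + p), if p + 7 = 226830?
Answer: -1/137929 ≈ -7.2501e-6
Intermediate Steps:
p = 226823 (p = -7 + 226830 = 226823)
1/(-364752 + p) = 1/(-364752 + 226823) = 1/(-137929) = -1/137929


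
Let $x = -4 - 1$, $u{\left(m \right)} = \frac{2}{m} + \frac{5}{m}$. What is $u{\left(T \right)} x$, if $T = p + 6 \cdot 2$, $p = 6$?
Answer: $- \frac{35}{18} \approx -1.9444$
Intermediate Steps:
$T = 18$ ($T = 6 + 6 \cdot 2 = 6 + 12 = 18$)
$u{\left(m \right)} = \frac{7}{m}$
$x = -5$ ($x = -4 - 1 = -5$)
$u{\left(T \right)} x = \frac{7}{18} \left(-5\right) = - \frac{35}{18}$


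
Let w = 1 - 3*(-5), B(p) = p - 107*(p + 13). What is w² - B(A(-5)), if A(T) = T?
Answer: 1117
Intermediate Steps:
B(p) = -1391 - 106*p (B(p) = p - 107*(13 + p) = p - (1391 + 107*p) = p + (-1391 - 107*p) = -1391 - 106*p)
w = 16 (w = 1 + 15 = 16)
w² - B(A(-5)) = 16² - (-1391 - 106*(-5)) = 256 - (-1391 + 530) = 256 - 1*(-861) = 256 + 861 = 1117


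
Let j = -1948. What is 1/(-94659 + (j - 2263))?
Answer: -1/98870 ≈ -1.0114e-5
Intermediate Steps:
1/(-94659 + (j - 2263)) = 1/(-94659 + (-1948 - 2263)) = 1/(-94659 - 4211) = 1/(-98870) = -1/98870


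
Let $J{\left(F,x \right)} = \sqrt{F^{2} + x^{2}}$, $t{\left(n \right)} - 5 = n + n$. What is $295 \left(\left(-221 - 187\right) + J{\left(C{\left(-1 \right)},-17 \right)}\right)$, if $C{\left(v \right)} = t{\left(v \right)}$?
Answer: $-120360 + 295 \sqrt{298} \approx -1.1527 \cdot 10^{5}$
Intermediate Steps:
$t{\left(n \right)} = 5 + 2 n$ ($t{\left(n \right)} = 5 + \left(n + n\right) = 5 + 2 n$)
$C{\left(v \right)} = 5 + 2 v$
$295 \left(\left(-221 - 187\right) + J{\left(C{\left(-1 \right)},-17 \right)}\right) = 295 \left(\left(-221 - 187\right) + \sqrt{\left(5 + 2 \left(-1\right)\right)^{2} + \left(-17\right)^{2}}\right) = 295 \left(-408 + \sqrt{\left(5 - 2\right)^{2} + 289}\right) = 295 \left(-408 + \sqrt{3^{2} + 289}\right) = 295 \left(-408 + \sqrt{9 + 289}\right) = 295 \left(-408 + \sqrt{298}\right) = -120360 + 295 \sqrt{298}$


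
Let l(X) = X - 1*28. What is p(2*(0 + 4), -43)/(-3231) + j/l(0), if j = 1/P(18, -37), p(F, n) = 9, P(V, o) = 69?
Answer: -2291/693588 ≈ -0.0033031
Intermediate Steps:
l(X) = -28 + X (l(X) = X - 28 = -28 + X)
j = 1/69 ≈ 0.014493
p(2*(0 + 4), -43)/(-3231) + j/l(0) = 9/(-3231) + 1/(69*(-28 + 0)) = 9*(-1/3231) + (1/69)/(-28) = -1/359 + (1/69)*(-1/28) = -1/359 - 1/1932 = -2291/693588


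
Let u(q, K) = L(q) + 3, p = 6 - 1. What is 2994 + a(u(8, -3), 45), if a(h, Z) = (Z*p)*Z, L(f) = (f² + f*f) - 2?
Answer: 13119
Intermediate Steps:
L(f) = -2 + 2*f² (L(f) = (f² + f²) - 2 = 2*f² - 2 = -2 + 2*f²)
p = 5
u(q, K) = 1 + 2*q² (u(q, K) = (-2 + 2*q²) + 3 = 1 + 2*q²)
a(h, Z) = 5*Z² (a(h, Z) = (Z*5)*Z = (5*Z)*Z = 5*Z²)
2994 + a(u(8, -3), 45) = 2994 + 5*45² = 2994 + 5*2025 = 2994 + 10125 = 13119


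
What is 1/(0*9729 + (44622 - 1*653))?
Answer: 1/43969 ≈ 2.2743e-5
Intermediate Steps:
1/(0*9729 + (44622 - 1*653)) = 1/(0 + (44622 - 653)) = 1/(0 + 43969) = 1/43969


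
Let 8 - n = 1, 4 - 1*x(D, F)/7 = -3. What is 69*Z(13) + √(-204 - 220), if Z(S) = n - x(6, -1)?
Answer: -2898 + 2*I*√106 ≈ -2898.0 + 20.591*I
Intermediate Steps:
x(D, F) = 49 (x(D, F) = 28 - 7*(-3) = 28 + 21 = 49)
n = 7 (n = 8 - 1*1 = 8 - 1 = 7)
Z(S) = -42 (Z(S) = 7 - 1*49 = 7 - 49 = -42)
69*Z(13) + √(-204 - 220) = 69*(-42) + √(-204 - 220) = -2898 + √(-424) = -2898 + 2*I*√106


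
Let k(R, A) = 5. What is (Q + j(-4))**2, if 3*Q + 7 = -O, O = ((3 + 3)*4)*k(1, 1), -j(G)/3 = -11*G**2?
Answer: 2122849/9 ≈ 2.3587e+5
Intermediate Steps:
j(G) = 33*G**2 (j(G) = -(-33)*G**2 = 33*G**2)
O = 120 (O = ((3 + 3)*4)*5 = (6*4)*5 = 24*5 = 120)
Q = -127/3 (Q = -7/3 + (-1*120)/3 = -7/3 + (1/3)*(-120) = -7/3 - 40 = -127/3 ≈ -42.333)
(Q + j(-4))**2 = (-127/3 + 33*(-4)**2)**2 = (-127/3 + 33*16)**2 = (-127/3 + 528)**2 = (1457/3)**2 = 2122849/9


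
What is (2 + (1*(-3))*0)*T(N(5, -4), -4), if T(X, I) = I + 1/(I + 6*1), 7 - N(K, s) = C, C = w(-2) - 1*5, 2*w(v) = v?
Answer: -7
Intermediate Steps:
w(v) = v/2
C = -6 (C = (1/2)*(-2) - 1*5 = -1 - 5 = -6)
N(K, s) = 13 (N(K, s) = 7 - 1*(-6) = 7 + 6 = 13)
T(X, I) = I + 1/(6 + I) (T(X, I) = I + 1/(I + 6) = I + 1/(6 + I))
(2 + (1*(-3))*0)*T(N(5, -4), -4) = (2 + (1*(-3))*0)*((1 + (-4)**2 + 6*(-4))/(6 - 4)) = (2 - 3*0)*((1 + 16 - 24)/2) = (2 + 0)*((1/2)*(-7)) = 2*(-7/2) = -7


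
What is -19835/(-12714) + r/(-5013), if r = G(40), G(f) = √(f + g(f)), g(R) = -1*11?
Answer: 19835/12714 - √29/5013 ≈ 1.5590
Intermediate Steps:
g(R) = -11
G(f) = √(-11 + f) (G(f) = √(f - 11) = √(-11 + f))
r = √29 (r = √(-11 + 40) = √29 ≈ 5.3852)
-19835/(-12714) + r/(-5013) = -19835/(-12714) + √29/(-5013) = -19835*(-1/12714) + √29*(-1/5013) = 19835/12714 - √29/5013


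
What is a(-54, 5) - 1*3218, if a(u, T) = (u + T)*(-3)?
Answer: -3071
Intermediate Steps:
a(u, T) = -3*T - 3*u (a(u, T) = (T + u)*(-3) = -3*T - 3*u)
a(-54, 5) - 1*3218 = (-3*5 - 3*(-54)) - 1*3218 = (-15 + 162) - 3218 = 147 - 3218 = -3071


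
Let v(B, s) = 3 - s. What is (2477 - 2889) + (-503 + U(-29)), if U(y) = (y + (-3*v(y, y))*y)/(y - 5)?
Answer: -33865/34 ≈ -996.03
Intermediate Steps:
U(y) = (y + y*(-9 + 3*y))/(-5 + y) (U(y) = (y + (-3*(3 - y))*y)/(y - 5) = (y + (-9 + 3*y)*y)/(-5 + y) = (y + y*(-9 + 3*y))/(-5 + y))
(2477 - 2889) + (-503 + U(-29)) = (2477 - 2889) + (-503 - 29*(-8 + 3*(-29))/(-5 - 29)) = -412 + (-503 - 29*(-8 - 87)/(-34)) = -412 + (-503 - 29*(-1/34)*(-95)) = -412 + (-503 - 2755/34) = -412 - 19857/34 = -33865/34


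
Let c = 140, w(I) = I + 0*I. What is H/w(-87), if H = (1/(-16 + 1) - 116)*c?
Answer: 48748/261 ≈ 186.77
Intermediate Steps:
w(I) = I (w(I) = I + 0 = I)
H = -48748/3 (H = (1/(-16 + 1) - 116)*140 = (1/(-15) - 116)*140 = (-1/15 - 116)*140 = -1741/15*140 = -48748/3 ≈ -16249.)
H/w(-87) = -48748/3/(-87) = -48748/3*(-1/87) = 48748/261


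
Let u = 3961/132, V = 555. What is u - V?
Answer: -69299/132 ≈ -524.99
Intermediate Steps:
u = 3961/132 (u = 3961*(1/132) = 3961/132 ≈ 30.008)
u - V = 3961/132 - 1*555 = 3961/132 - 555 = -69299/132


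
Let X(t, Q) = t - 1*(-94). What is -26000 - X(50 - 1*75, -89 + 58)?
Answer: -26069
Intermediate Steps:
X(t, Q) = 94 + t (X(t, Q) = t + 94 = 94 + t)
-26000 - X(50 - 1*75, -89 + 58) = -26000 - (94 + (50 - 1*75)) = -26000 - (94 + (50 - 75)) = -26000 - (94 - 25) = -26000 - 1*69 = -26000 - 69 = -26069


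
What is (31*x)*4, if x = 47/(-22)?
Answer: -2914/11 ≈ -264.91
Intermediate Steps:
x = -47/22 (x = 47*(-1/22) = -47/22 ≈ -2.1364)
(31*x)*4 = (31*(-47/22))*4 = -1457/22*4 = -2914/11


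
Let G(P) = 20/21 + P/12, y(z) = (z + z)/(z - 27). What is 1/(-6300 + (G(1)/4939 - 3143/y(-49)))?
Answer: -138292/1208316443 ≈ -0.00011445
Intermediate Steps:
y(z) = 2*z/(-27 + z) (y(z) = (2*z)/(-27 + z) = 2*z/(-27 + z))
G(P) = 20/21 + P/12 (G(P) = 20*(1/21) + P*(1/12) = 20/21 + P/12)
1/(-6300 + (G(1)/4939 - 3143/y(-49))) = 1/(-6300 + ((20/21 + (1/12)*1)/4939 - 3143/(2*(-49)/(-27 - 49)))) = 1/(-6300 + ((20/21 + 1/12)*(1/4939) - 3143/(2*(-49)/(-76)))) = 1/(-6300 + ((29/28)*(1/4939) - 3143/(2*(-49)*(-1/76)))) = 1/(-6300 + (29/138292 - 3143/49/38)) = 1/(-6300 + (29/138292 - 3143*38/49)) = 1/(-6300 + (29/138292 - 17062/7)) = 1/(-6300 - 337076843/138292) = 1/(-1208316443/138292) = -138292/1208316443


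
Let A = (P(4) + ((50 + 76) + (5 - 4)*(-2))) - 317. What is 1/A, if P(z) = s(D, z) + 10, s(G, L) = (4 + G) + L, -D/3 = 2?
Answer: -1/181 ≈ -0.0055249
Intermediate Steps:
D = -6 (D = -3*2 = -6)
s(G, L) = 4 + G + L
P(z) = 8 + z (P(z) = (4 - 6 + z) + 10 = (-2 + z) + 10 = 8 + z)
A = -181 (A = ((8 + 4) + ((50 + 76) + (5 - 4)*(-2))) - 317 = (12 + (126 + 1*(-2))) - 317 = (12 + (126 - 2)) - 317 = (12 + 124) - 317 = 136 - 317 = -181)
1/A = 1/(-181) = -1/181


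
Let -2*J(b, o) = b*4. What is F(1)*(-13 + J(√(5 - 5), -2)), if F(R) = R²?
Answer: -13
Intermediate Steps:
J(b, o) = -2*b (J(b, o) = -b*4/2 = -2*b)
F(1)*(-13 + J(√(5 - 5), -2)) = 1²*(-13 - 2*√(5 - 5)) = 1*(-13 - 2*√0) = 1*(-13 - 2*0) = 1*(-13 + 0) = 1*(-13) = -13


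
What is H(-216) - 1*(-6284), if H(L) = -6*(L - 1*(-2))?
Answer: 7568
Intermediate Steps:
H(L) = -12 - 6*L (H(L) = -6*(L + 2) = -6*(2 + L) = -12 - 6*L)
H(-216) - 1*(-6284) = (-12 - 6*(-216)) - 1*(-6284) = (-12 + 1296) + 6284 = 1284 + 6284 = 7568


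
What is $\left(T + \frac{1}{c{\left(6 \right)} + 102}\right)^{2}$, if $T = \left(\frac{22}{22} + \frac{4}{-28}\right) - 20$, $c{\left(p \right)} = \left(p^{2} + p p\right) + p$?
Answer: $\frac{581436769}{1587600} \approx 366.24$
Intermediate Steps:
$c{\left(p \right)} = p + 2 p^{2}$ ($c{\left(p \right)} = \left(p^{2} + p^{2}\right) + p = 2 p^{2} + p = p + 2 p^{2}$)
$T = - \frac{134}{7}$ ($T = \left(22 \cdot \frac{1}{22} + 4 \left(- \frac{1}{28}\right)\right) - 20 = \left(1 - \frac{1}{7}\right) - 20 = \frac{6}{7} - 20 = - \frac{134}{7} \approx -19.143$)
$\left(T + \frac{1}{c{\left(6 \right)} + 102}\right)^{2} = \left(- \frac{134}{7} + \frac{1}{6 \left(1 + 2 \cdot 6\right) + 102}\right)^{2} = \left(- \frac{134}{7} + \frac{1}{6 \left(1 + 12\right) + 102}\right)^{2} = \left(- \frac{134}{7} + \frac{1}{6 \cdot 13 + 102}\right)^{2} = \left(- \frac{134}{7} + \frac{1}{78 + 102}\right)^{2} = \left(- \frac{134}{7} + \frac{1}{180}\right)^{2} = \left(- \frac{24113}{1260}\right)^{2} = \frac{581436769}{1587600}$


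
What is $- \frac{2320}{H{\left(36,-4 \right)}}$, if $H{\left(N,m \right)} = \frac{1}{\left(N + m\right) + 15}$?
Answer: $-109040$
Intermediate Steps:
$H{\left(N,m \right)} = \frac{1}{15 + N + m}$
$- \frac{2320}{H{\left(36,-4 \right)}} = - \frac{2320}{\frac{1}{15 + 36 - 4}} = - \frac{2320}{\frac{1}{47}} = - 2320 \frac{1}{\frac{1}{47}} = \left(-2320\right) 47 = -109040$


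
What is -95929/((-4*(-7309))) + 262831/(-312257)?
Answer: -37638628869/9129145652 ≈ -4.1229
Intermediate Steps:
-95929/((-4*(-7309))) + 262831/(-312257) = -95929/29236 + 262831*(-1/312257) = -95929*1/29236 - 262831/312257 = -95929/29236 - 262831/312257 = -37638628869/9129145652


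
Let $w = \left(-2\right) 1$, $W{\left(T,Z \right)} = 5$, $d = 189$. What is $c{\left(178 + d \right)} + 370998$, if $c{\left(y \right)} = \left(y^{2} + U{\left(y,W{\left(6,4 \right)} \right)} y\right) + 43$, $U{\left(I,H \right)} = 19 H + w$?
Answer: $539861$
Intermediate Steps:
$w = -2$
$U{\left(I,H \right)} = -2 + 19 H$ ($U{\left(I,H \right)} = 19 H - 2 = -2 + 19 H$)
$c{\left(y \right)} = 43 + y^{2} + 93 y$ ($c{\left(y \right)} = \left(y^{2} + \left(-2 + 19 \cdot 5\right) y\right) + 43 = \left(y^{2} + \left(-2 + 95\right) y\right) + 43 = \left(y^{2} + 93 y\right) + 43 = 43 + y^{2} + 93 y$)
$c{\left(178 + d \right)} + 370998 = \left(43 + \left(178 + 189\right)^{2} + 93 \left(178 + 189\right)\right) + 370998 = \left(43 + 367^{2} + 93 \cdot 367\right) + 370998 = \left(43 + 134689 + 34131\right) + 370998 = 168863 + 370998 = 539861$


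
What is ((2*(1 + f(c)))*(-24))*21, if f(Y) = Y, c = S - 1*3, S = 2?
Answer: 0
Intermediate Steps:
c = -1 (c = 2 - 1*3 = 2 - 3 = -1)
((2*(1 + f(c)))*(-24))*21 = ((2*(1 - 1))*(-24))*21 = ((2*0)*(-24))*21 = (0*(-24))*21 = 0*21 = 0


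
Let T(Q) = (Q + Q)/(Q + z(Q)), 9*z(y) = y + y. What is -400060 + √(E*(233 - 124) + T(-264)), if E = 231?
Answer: -400060 + √3046857/11 ≈ -3.9990e+5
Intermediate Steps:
z(y) = 2*y/9 (z(y) = (y + y)/9 = (2*y)/9 = 2*y/9)
T(Q) = 18/11 (T(Q) = (Q + Q)/(Q + 2*Q/9) = (2*Q)/((11*Q/9)) = (2*Q)*(9/(11*Q)) = 18/11)
-400060 + √(E*(233 - 124) + T(-264)) = -400060 + √(231*(233 - 124) + 18/11) = -400060 + √(231*109 + 18/11) = -400060 + √(25179 + 18/11) = -400060 + √(276987/11) = -400060 + √3046857/11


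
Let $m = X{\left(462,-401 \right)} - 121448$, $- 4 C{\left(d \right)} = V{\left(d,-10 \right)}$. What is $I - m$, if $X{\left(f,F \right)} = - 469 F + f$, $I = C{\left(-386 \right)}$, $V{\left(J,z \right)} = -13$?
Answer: $- \frac{268319}{4} \approx -67080.0$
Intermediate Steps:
$C{\left(d \right)} = \frac{13}{4}$ ($C{\left(d \right)} = \left(- \frac{1}{4}\right) \left(-13\right) = \frac{13}{4}$)
$I = \frac{13}{4} \approx 3.25$
$X{\left(f,F \right)} = f - 469 F$
$m = 67083$ ($m = \left(462 - -188069\right) - 121448 = \left(462 + 188069\right) - 121448 = 188531 - 121448 = 67083$)
$I - m = \frac{13}{4} - 67083 = - \frac{268319}{4}$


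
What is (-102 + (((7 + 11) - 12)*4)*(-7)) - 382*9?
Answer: -3708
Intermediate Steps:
(-102 + (((7 + 11) - 12)*4)*(-7)) - 382*9 = (-102 + ((18 - 12)*4)*(-7)) - 3438 = (-102 + (6*4)*(-7)) - 3438 = (-102 + 24*(-7)) - 3438 = (-102 - 168) - 3438 = -270 - 3438 = -3708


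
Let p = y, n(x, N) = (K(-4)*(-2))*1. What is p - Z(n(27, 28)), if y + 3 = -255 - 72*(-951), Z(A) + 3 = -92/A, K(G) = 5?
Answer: 341039/5 ≈ 68208.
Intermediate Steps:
n(x, N) = -10 (n(x, N) = (5*(-2))*1 = -10*1 = -10)
Z(A) = -3 - 92/A
y = 68214 (y = -3 + (-255 - 72*(-951)) = -3 + (-255 + 68472) = -3 + 68217 = 68214)
p = 68214
p - Z(n(27, 28)) = 68214 - (-3 - 92/(-10)) = 68214 - (-3 - 92*(-⅒)) = 68214 - (-3 + 46/5) = 68214 - 1*31/5 = 68214 - 31/5 = 341039/5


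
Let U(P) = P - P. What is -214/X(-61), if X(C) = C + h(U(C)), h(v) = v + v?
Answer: 214/61 ≈ 3.5082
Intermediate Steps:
U(P) = 0
h(v) = 2*v
X(C) = C (X(C) = C + 2*0 = C + 0 = C)
-214/X(-61) = -214/(-61) = -214*(-1/61) = 214/61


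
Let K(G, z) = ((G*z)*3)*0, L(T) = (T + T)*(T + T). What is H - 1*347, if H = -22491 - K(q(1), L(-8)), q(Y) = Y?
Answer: -22838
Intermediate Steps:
L(T) = 4*T² (L(T) = (2*T)*(2*T) = 4*T²)
K(G, z) = 0 (K(G, z) = (3*G*z)*0 = 0)
H = -22491 (H = -22491 - 1*0 = -22491 + 0 = -22491)
H - 1*347 = -22491 - 1*347 = -22491 - 347 = -22838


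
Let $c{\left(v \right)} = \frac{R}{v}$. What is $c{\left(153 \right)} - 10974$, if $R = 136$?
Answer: $- \frac{98758}{9} \approx -10973.0$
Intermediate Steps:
$c{\left(v \right)} = \frac{136}{v}$
$c{\left(153 \right)} - 10974 = \frac{136}{153} - 10974 = 136 \cdot \frac{1}{153} - 10974 = \frac{8}{9} - 10974 = - \frac{98758}{9}$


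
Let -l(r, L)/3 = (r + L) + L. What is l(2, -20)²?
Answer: 12996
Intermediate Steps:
l(r, L) = -6*L - 3*r (l(r, L) = -3*((r + L) + L) = -3*((L + r) + L) = -3*(r + 2*L) = -6*L - 3*r)
l(2, -20)² = (-6*(-20) - 3*2)² = (120 - 6)² = 114² = 12996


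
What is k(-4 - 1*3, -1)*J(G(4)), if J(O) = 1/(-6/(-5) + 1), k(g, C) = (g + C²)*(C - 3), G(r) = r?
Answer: 120/11 ≈ 10.909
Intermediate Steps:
k(g, C) = (-3 + C)*(g + C²) (k(g, C) = (g + C²)*(-3 + C) = (-3 + C)*(g + C²))
J(O) = 5/11 (J(O) = 1/(-6*(-⅕) + 1) = 1/(6/5 + 1) = 1/(11/5) = 5/11)
k(-4 - 1*3, -1)*J(G(4)) = ((-1)³ - 3*(-4 - 1*3) - 3*(-1)² - (-4 - 1*3))*(5/11) = (-1 - 3*(-4 - 3) - 3*1 - (-4 - 3))*(5/11) = (-1 - 3*(-7) - 3 - 1*(-7))*(5/11) = (-1 + 21 - 3 + 7)*(5/11) = 24*(5/11) = 120/11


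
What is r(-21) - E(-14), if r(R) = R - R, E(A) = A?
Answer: 14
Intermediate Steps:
r(R) = 0
r(-21) - E(-14) = 0 - 1*(-14) = 0 + 14 = 14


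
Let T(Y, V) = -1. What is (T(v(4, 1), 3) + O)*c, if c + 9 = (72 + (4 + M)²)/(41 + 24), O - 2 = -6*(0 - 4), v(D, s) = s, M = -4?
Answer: -2565/13 ≈ -197.31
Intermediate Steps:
O = 26 (O = 2 - 6*(0 - 4) = 2 - 6*(-4) = 2 + 24 = 26)
c = -513/65 (c = -9 + (72 + (4 - 4)²)/(41 + 24) = -9 + (72 + 0²)/65 = -9 + (72 + 0)*(1/65) = -9 + 72*(1/65) = -9 + 72/65 = -513/65 ≈ -7.8923)
(T(v(4, 1), 3) + O)*c = (-1 + 26)*(-513/65) = 25*(-513/65) = -2565/13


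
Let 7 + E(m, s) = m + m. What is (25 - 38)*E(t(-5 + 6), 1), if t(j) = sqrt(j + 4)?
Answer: 91 - 26*sqrt(5) ≈ 32.862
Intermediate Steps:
t(j) = sqrt(4 + j)
E(m, s) = -7 + 2*m (E(m, s) = -7 + (m + m) = -7 + 2*m)
(25 - 38)*E(t(-5 + 6), 1) = (25 - 38)*(-7 + 2*sqrt(4 + (-5 + 6))) = -13*(-7 + 2*sqrt(4 + 1)) = -13*(-7 + 2*sqrt(5)) = 91 - 26*sqrt(5)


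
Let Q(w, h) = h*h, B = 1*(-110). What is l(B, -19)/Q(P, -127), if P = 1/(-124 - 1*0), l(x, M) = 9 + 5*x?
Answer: -541/16129 ≈ -0.033542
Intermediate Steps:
B = -110
P = -1/124 (P = 1/(-124 + 0) = 1/(-124) = -1/124 ≈ -0.0080645)
Q(w, h) = h²
l(B, -19)/Q(P, -127) = (9 + 5*(-110))/((-127)²) = (9 - 550)/16129 = -541*1/16129 = -541/16129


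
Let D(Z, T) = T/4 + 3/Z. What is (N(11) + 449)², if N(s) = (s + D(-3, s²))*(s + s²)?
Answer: 33200644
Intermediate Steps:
D(Z, T) = 3/Z + T/4 (D(Z, T) = T*(¼) + 3/Z = T/4 + 3/Z = 3/Z + T/4)
N(s) = (s + s²)*(-1 + s + s²/4) (N(s) = (s + (3/(-3) + s²/4))*(s + s²) = (s + (3*(-⅓) + s²/4))*(s + s²) = (s + (-1 + s²/4))*(s + s²) = (-1 + s + s²/4)*(s + s²) = (s + s²)*(-1 + s + s²/4))
(N(11) + 449)² = ((¼)*11*(-4 + 11³ + 5*11²) + 449)² = ((¼)*11*(-4 + 1331 + 5*121) + 449)² = ((¼)*11*(-4 + 1331 + 605) + 449)² = ((¼)*11*1932 + 449)² = (5313 + 449)² = 5762² = 33200644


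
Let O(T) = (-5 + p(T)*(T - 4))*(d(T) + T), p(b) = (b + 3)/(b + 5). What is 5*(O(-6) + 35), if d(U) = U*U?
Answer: -5075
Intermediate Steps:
p(b) = (3 + b)/(5 + b)
d(U) = U**2
O(T) = (-5 + (-4 + T)*(3 + T)/(5 + T))*(T + T**2) (O(T) = (-5 + ((3 + T)/(5 + T))*(T - 4))*(T**2 + T) = (-5 + ((3 + T)/(5 + T))*(-4 + T))*(T + T**2) = (-5 + (-4 + T)*(3 + T)/(5 + T))*(T + T**2))
5*(O(-6) + 35) = 5*(-6*(-37 + (-6)**3 - 43*(-6) - 5*(-6)**2)/(5 - 6) + 35) = 5*(-6*(-37 - 216 + 258 - 5*36)/(-1) + 35) = 5*(-6*(-1)*(-37 - 216 + 258 - 180) + 35) = 5*(-6*(-1)*(-175) + 35) = 5*(-1050 + 35) = 5*(-1015) = -5075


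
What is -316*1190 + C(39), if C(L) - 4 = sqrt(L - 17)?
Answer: -376036 + sqrt(22) ≈ -3.7603e+5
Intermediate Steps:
C(L) = 4 + sqrt(-17 + L) (C(L) = 4 + sqrt(L - 17) = 4 + sqrt(-17 + L))
-316*1190 + C(39) = -316*1190 + (4 + sqrt(-17 + 39)) = -376040 + (4 + sqrt(22)) = -376036 + sqrt(22)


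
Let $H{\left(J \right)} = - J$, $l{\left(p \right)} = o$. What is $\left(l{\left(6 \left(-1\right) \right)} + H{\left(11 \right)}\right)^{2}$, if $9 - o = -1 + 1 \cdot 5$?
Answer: $36$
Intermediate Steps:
$o = 5$ ($o = 9 - \left(-1 + 1 \cdot 5\right) = 9 - \left(-1 + 5\right) = 9 - 4 = 5$)
$l{\left(p \right)} = 5$
$\left(l{\left(6 \left(-1\right) \right)} + H{\left(11 \right)}\right)^{2} = \left(5 - 11\right)^{2} = \left(-6\right)^{2} = 36$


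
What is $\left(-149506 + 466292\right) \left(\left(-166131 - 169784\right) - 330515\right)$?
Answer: $-211115693980$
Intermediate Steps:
$\left(-149506 + 466292\right) \left(\left(-166131 - 169784\right) - 330515\right) = 316786 \left(-335915 - 330515\right) = 316786 \left(-666430\right) = -211115693980$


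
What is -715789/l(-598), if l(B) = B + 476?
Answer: 715789/122 ≈ 5867.1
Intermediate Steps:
l(B) = 476 + B
-715789/l(-598) = -715789/(476 - 598) = -715789/(-122) = -715789*(-1/122) = 715789/122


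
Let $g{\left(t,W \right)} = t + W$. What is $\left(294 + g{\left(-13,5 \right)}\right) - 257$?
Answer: $29$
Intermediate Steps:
$g{\left(t,W \right)} = W + t$
$\left(294 + g{\left(-13,5 \right)}\right) - 257 = \left(294 + \left(5 - 13\right)\right) - 257 = \left(294 - 8\right) - 257 = 286 - 257 = 29$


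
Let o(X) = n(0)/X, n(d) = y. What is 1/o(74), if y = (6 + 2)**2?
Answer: 37/32 ≈ 1.1563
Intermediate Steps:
y = 64 (y = 8**2 = 64)
n(d) = 64
o(X) = 64/X
1/o(74) = 1/(64/74) = 1/(64*(1/74)) = 1/(32/37) = 37/32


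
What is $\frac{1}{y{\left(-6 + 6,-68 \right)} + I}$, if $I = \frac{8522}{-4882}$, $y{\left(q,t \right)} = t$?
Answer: $- \frac{2441}{170249} \approx -0.014338$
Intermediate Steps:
$I = - \frac{4261}{2441}$ ($I = 8522 \left(- \frac{1}{4882}\right) = - \frac{4261}{2441} \approx -1.7456$)
$\frac{1}{y{\left(-6 + 6,-68 \right)} + I} = \frac{1}{-68 - \frac{4261}{2441}} = \frac{1}{- \frac{170249}{2441}} = - \frac{2441}{170249}$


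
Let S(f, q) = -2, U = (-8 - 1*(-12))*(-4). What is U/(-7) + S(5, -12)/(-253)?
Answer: 4062/1771 ≈ 2.2936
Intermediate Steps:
U = -16 (U = (-8 + 12)*(-4) = 4*(-4) = -16)
U/(-7) + S(5, -12)/(-253) = -16/(-7) - 2/(-253) = -16*(-⅐) - 2*(-1/253) = 16/7 + 2/253 = 4062/1771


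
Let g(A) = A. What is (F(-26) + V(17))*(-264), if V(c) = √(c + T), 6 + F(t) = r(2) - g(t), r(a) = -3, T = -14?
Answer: -4488 - 264*√3 ≈ -4945.3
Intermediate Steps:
F(t) = -9 - t (F(t) = -6 + (-3 - t) = -9 - t)
V(c) = √(-14 + c) (V(c) = √(c - 14) = √(-14 + c))
(F(-26) + V(17))*(-264) = ((-9 - 1*(-26)) + √(-14 + 17))*(-264) = ((-9 + 26) + √3)*(-264) = (17 + √3)*(-264) = -4488 - 264*√3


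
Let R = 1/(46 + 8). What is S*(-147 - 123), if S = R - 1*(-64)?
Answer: -17285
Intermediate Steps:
R = 1/54 ≈ 0.018519
S = 3457/54 (S = 1/54 - 1*(-64) = 1/54 + 64 = 3457/54 ≈ 64.019)
S*(-147 - 123) = 3457*(-147 - 123)/54 = (3457/54)*(-270) = -17285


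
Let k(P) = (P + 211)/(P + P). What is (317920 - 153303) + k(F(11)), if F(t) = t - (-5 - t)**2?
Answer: 40331182/245 ≈ 1.6462e+5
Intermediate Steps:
k(P) = (211 + P)/(2*P) (k(P) = (211 + P)/((2*P)) = (211 + P)*(1/(2*P)) = (211 + P)/(2*P))
(317920 - 153303) + k(F(11)) = (317920 - 153303) + (211 + (11 - (5 + 11)**2))/(2*(11 - (5 + 11)**2)) = 164617 + (211 + (11 - 1*16**2))/(2*(11 - 1*16**2)) = 164617 + (211 + (11 - 1*256))/(2*(11 - 1*256)) = 164617 + (211 + (11 - 256))/(2*(11 - 256)) = 164617 + (1/2)*(211 - 245)/(-245) = 164617 + (1/2)*(-1/245)*(-34) = 164617 + 17/245 = 40331182/245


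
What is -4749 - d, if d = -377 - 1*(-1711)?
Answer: -6083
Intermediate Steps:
d = 1334 (d = -377 + 1711 = 1334)
-4749 - d = -4749 - 1*1334 = -4749 - 1334 = -6083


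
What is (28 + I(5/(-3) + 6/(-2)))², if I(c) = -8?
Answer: 400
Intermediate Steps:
(28 + I(5/(-3) + 6/(-2)))² = (28 - 8)² = 20² = 400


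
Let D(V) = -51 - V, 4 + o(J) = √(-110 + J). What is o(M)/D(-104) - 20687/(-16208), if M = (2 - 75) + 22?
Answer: 1031579/859024 + I*√161/53 ≈ 1.2009 + 0.23941*I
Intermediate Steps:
M = -51 (M = -73 + 22 = -51)
o(J) = -4 + √(-110 + J)
o(M)/D(-104) - 20687/(-16208) = (-4 + √(-110 - 51))/(-51 - 1*(-104)) - 20687/(-16208) = (-4 + √(-161))/(-51 + 104) - 20687*(-1/16208) = (-4 + I*√161)/53 + 20687/16208 = (-4 + I*√161)*(1/53) + 20687/16208 = (-4/53 + I*√161/53) + 20687/16208 = 1031579/859024 + I*√161/53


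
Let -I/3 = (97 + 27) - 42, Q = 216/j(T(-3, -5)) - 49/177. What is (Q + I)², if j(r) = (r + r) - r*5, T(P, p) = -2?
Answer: 1385253961/31329 ≈ 44216.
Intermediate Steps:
j(r) = -3*r (j(r) = 2*r - 5*r = -3*r)
Q = 6323/177 (Q = 216/((-3*(-2))) - 49/177 = 216/6 - 49*1/177 = 216*(⅙) - 49/177 = 36 - 49/177 = 6323/177 ≈ 35.723)
I = -246 (I = -3*((97 + 27) - 42) = -3*(124 - 42) = -3*82 = -246)
(Q + I)² = (6323/177 - 246)² = (-37219/177)² = 1385253961/31329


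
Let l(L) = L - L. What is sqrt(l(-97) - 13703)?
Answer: I*sqrt(13703) ≈ 117.06*I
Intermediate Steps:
l(L) = 0
sqrt(l(-97) - 13703) = sqrt(0 - 13703) = sqrt(-13703) = I*sqrt(13703)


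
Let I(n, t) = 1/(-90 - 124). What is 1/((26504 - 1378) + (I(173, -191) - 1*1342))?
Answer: 214/5089775 ≈ 4.2045e-5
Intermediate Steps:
I(n, t) = -1/214 (I(n, t) = 1/(-214) = -1/214)
1/((26504 - 1378) + (I(173, -191) - 1*1342)) = 1/((26504 - 1378) + (-1/214 - 1*1342)) = 1/(25126 + (-1/214 - 1342)) = 1/(25126 - 287189/214) = 1/(5089775/214) = 214/5089775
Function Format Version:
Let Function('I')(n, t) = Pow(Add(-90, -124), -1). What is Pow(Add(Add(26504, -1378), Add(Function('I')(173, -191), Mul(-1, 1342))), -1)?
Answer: Rational(214, 5089775) ≈ 4.2045e-5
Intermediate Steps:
Function('I')(n, t) = Rational(-1, 214) (Function('I')(n, t) = Pow(-214, -1) = Rational(-1, 214))
Pow(Add(Add(26504, -1378), Add(Function('I')(173, -191), Mul(-1, 1342))), -1) = Pow(Add(Add(26504, -1378), Add(Rational(-1, 214), Mul(-1, 1342))), -1) = Pow(Add(25126, Add(Rational(-1, 214), -1342)), -1) = Pow(Add(25126, Rational(-287189, 214)), -1) = Pow(Rational(5089775, 214), -1) = Rational(214, 5089775)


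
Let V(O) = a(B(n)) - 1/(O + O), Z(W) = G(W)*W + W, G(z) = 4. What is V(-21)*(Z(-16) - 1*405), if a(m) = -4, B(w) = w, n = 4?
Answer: 80995/42 ≈ 1928.5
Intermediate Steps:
Z(W) = 5*W (Z(W) = 4*W + W = 5*W)
V(O) = -4 - 1/(2*O) (V(O) = -4 - 1/(O + O) = -4 - 1/(2*O))
V(-21)*(Z(-16) - 1*405) = (-4 - 1/2/(-21))*(5*(-16) - 1*405) = (-4 - 1/2*(-1/21))*(-80 - 405) = (-4 + 1/42)*(-485) = -167/42*(-485) = 80995/42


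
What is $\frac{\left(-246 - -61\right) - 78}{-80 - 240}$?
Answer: $\frac{263}{320} \approx 0.82187$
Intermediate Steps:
$\frac{\left(-246 - -61\right) - 78}{-80 - 240} = \frac{\left(-246 + 61\right) - 78}{-80 - 240} = \frac{-185 - 78}{-80 - 240} = - \frac{263}{-320} = \left(-263\right) \left(- \frac{1}{320}\right) = \frac{263}{320}$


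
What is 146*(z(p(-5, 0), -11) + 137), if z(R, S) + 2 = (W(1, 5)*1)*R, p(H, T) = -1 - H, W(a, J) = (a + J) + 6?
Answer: 26718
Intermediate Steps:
W(a, J) = 6 + J + a (W(a, J) = (J + a) + 6 = 6 + J + a)
z(R, S) = -2 + 12*R (z(R, S) = -2 + ((6 + 5 + 1)*1)*R = -2 + (12*1)*R = -2 + 12*R)
146*(z(p(-5, 0), -11) + 137) = 146*((-2 + 12*(-1 - 1*(-5))) + 137) = 146*((-2 + 12*(-1 + 5)) + 137) = 146*((-2 + 12*4) + 137) = 146*((-2 + 48) + 137) = 146*(46 + 137) = 146*183 = 26718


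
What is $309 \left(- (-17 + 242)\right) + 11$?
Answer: $-69514$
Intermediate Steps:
$309 \left(- (-17 + 242)\right) + 11 = 309 \left(\left(-1\right) 225\right) + 11 = 309 \left(-225\right) + 11 = -69525 + 11 = -69514$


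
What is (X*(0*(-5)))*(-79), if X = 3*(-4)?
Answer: 0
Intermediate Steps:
X = -12
(X*(0*(-5)))*(-79) = -0*(-5)*(-79) = -12*0*(-79) = 0*(-79) = 0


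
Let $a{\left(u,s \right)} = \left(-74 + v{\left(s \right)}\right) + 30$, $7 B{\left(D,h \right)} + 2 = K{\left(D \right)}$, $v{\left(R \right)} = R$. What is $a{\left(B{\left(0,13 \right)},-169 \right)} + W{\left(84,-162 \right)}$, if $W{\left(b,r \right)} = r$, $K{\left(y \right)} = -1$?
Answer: $-375$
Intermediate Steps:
$B{\left(D,h \right)} = - \frac{3}{7}$ ($B{\left(D,h \right)} = - \frac{2}{7} + \frac{1}{7} \left(-1\right) = - \frac{2}{7} - \frac{1}{7} = - \frac{3}{7}$)
$a{\left(u,s \right)} = -44 + s$ ($a{\left(u,s \right)} = \left(-74 + s\right) + 30 = -44 + s$)
$a{\left(B{\left(0,13 \right)},-169 \right)} + W{\left(84,-162 \right)} = \left(-44 - 169\right) - 162 = -213 - 162 = -375$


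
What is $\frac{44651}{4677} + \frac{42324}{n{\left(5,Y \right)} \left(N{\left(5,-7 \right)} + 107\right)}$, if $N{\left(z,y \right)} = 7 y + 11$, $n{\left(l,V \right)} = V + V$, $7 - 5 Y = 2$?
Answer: $\frac{34018531}{107571} \approx 316.24$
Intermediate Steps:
$Y = 1$ ($Y = \frac{7}{5} - \frac{2}{5} = 1$)
$n{\left(l,V \right)} = 2 V$
$N{\left(z,y \right)} = 11 + 7 y$
$\frac{44651}{4677} + \frac{42324}{n{\left(5,Y \right)} \left(N{\left(5,-7 \right)} + 107\right)} = \frac{44651}{4677} + \frac{42324}{2 \cdot 1 \left(\left(11 + 7 \left(-7\right)\right) + 107\right)} = 44651 \cdot \frac{1}{4677} + \frac{42324}{2 \left(\left(11 - 49\right) + 107\right)} = \frac{44651}{4677} + \frac{42324}{2 \left(-38 + 107\right)} = \frac{44651}{4677} + \frac{42324}{2 \cdot 69} = \frac{44651}{4677} + \frac{42324}{138} = \frac{44651}{4677} + 42324 \cdot \frac{1}{138} = \frac{44651}{4677} + \frac{7054}{23} = \frac{34018531}{107571}$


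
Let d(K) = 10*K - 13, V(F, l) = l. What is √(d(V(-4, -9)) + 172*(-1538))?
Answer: I*√264639 ≈ 514.43*I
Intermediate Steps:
d(K) = -13 + 10*K
√(d(V(-4, -9)) + 172*(-1538)) = √((-13 + 10*(-9)) + 172*(-1538)) = √((-13 - 90) - 264536) = √(-103 - 264536) = √(-264639) = I*√264639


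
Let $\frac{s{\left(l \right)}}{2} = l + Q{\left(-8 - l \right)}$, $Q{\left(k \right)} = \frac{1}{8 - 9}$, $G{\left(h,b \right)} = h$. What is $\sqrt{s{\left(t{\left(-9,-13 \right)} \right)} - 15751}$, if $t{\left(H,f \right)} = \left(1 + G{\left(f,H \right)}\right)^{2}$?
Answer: $i \sqrt{15465} \approx 124.36 i$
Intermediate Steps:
$t{\left(H,f \right)} = \left(1 + f\right)^{2}$
$Q{\left(k \right)} = -1$ ($Q{\left(k \right)} = \frac{1}{-1} = -1$)
$s{\left(l \right)} = -2 + 2 l$ ($s{\left(l \right)} = 2 \left(l - 1\right) = 2 \left(-1 + l\right) = -2 + 2 l$)
$\sqrt{s{\left(t{\left(-9,-13 \right)} \right)} - 15751} = \sqrt{\left(-2 + 2 \left(1 - 13\right)^{2}\right) - 15751} = \sqrt{\left(-2 + 2 \left(-12\right)^{2}\right) - 15751} = \sqrt{\left(-2 + 2 \cdot 144\right) - 15751} = \sqrt{\left(-2 + 288\right) - 15751} = \sqrt{286 - 15751} = \sqrt{-15465} = i \sqrt{15465}$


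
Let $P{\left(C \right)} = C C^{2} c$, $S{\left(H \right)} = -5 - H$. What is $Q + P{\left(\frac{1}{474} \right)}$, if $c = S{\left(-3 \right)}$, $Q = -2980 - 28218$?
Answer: $- \frac{1661237717977}{53248212} \approx -31198.0$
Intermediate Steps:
$Q = -31198$
$c = -2$ ($c = -5 - -3 = -5 + 3 = -2$)
$P{\left(C \right)} = - 2 C^{3}$ ($P{\left(C \right)} = C C^{2} \left(-2\right) = C^{3} \left(-2\right) = - 2 C^{3}$)
$Q + P{\left(\frac{1}{474} \right)} = -31198 - 2 \left(\frac{1}{474}\right)^{3} = -31198 - \frac{2}{106496424} = -31198 - \frac{1}{53248212} = - \frac{1661237717977}{53248212}$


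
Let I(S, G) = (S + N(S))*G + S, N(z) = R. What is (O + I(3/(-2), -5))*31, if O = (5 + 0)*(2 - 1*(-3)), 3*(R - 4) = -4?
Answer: 1643/3 ≈ 547.67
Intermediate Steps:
R = 8/3 (R = 4 + (⅓)*(-4) = 4 - 4/3 = 8/3 ≈ 2.6667)
N(z) = 8/3
I(S, G) = S + G*(8/3 + S) (I(S, G) = (S + 8/3)*G + S = (8/3 + S)*G + S = G*(8/3 + S) + S = S + G*(8/3 + S))
O = 25 (O = 5*(2 + 3) = 5*5 = 25)
(O + I(3/(-2), -5))*31 = (25 + (3/(-2) + (8/3)*(-5) - 15/(-2)))*31 = (25 + (3*(-½) - 40/3 - 15*(-1)/2))*31 = (25 + (-3/2 - 40/3 - 5*(-3/2)))*31 = (25 + (-3/2 - 40/3 + 15/2))*31 = (25 - 22/3)*31 = (53/3)*31 = 1643/3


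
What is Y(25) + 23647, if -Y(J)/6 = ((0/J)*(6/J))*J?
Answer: 23647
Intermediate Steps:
Y(J) = 0 (Y(J) = -6*(0/J)*(6/J)*J = -6*0*(6/J)*J = -0*J = -6*0 = 0)
Y(25) + 23647 = 0 + 23647 = 23647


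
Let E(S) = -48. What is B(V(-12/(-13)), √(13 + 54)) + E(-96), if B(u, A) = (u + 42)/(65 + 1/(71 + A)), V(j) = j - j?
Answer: -47408966/1001161 + 2*√67/1001161 ≈ -47.354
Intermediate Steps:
V(j) = 0
B(u, A) = (42 + u)/(65 + 1/(71 + A))
B(V(-12/(-13)), √(13 + 54)) + E(-96) = (2982 + 42*√(13 + 54) + 71*0 + √(13 + 54)*0)/(4616 + 65*√(13 + 54)) - 48 = (2982 + 42*√67 + 0 + √67*0)/(4616 + 65*√67) - 48 = (2982 + 42*√67 + 0 + 0)/(4616 + 65*√67) - 48 = (2982 + 42*√67)/(4616 + 65*√67) - 48 = -48 + (2982 + 42*√67)/(4616 + 65*√67)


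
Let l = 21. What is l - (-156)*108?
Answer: 16869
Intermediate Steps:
l - (-156)*108 = 21 - (-156)*108 = 21 - 156*(-108) = 21 + 16848 = 16869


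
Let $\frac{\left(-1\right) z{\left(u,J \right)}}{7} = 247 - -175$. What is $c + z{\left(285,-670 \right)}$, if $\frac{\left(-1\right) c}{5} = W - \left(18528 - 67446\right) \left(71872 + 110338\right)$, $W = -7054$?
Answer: $-44566711584$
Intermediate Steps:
$z{\left(u,J \right)} = -2954$ ($z{\left(u,J \right)} = - 7 \left(247 - -175\right) = - 7 \left(247 + 175\right) = \left(-7\right) 422 = -2954$)
$c = -44566708630$ ($c = - 5 \left(-7054 - \left(18528 - 67446\right) \left(71872 + 110338\right)\right) = - 5 \left(-7054 - \left(-48918\right) 182210\right) = - 5 \left(-7054 - -8913348780\right) = - 5 \left(-7054 + 8913348780\right) = \left(-5\right) 8913341726 = -44566708630$)
$c + z{\left(285,-670 \right)} = -44566708630 - 2954 = -44566711584$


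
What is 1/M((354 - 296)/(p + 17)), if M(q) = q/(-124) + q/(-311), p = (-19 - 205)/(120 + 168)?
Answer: -2815172/113535 ≈ -24.796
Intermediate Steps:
p = -7/9 (p = -224/288 = -224*1/288 = -7/9 ≈ -0.77778)
M(q) = -435*q/38564 (M(q) = q*(-1/124) + q*(-1/311) = -q/124 - q/311 = -435*q/38564)
1/M((354 - 296)/(p + 17)) = 1/(-435*(354 - 296)/(38564*(-7/9 + 17))) = 1/(-12615/(19282*146/9)) = 1/(-12615*9/(19282*146)) = 1/(-435/38564*261/73) = 1/(-113535/2815172) = -2815172/113535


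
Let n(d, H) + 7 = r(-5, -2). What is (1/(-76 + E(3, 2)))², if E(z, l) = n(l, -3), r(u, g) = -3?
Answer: 1/7396 ≈ 0.00013521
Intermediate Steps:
n(d, H) = -10 (n(d, H) = -7 - 3 = -10)
E(z, l) = -10
(1/(-76 + E(3, 2)))² = (1/(-76 - 10))² = (1/(-86))² = (-1/86)² = 1/7396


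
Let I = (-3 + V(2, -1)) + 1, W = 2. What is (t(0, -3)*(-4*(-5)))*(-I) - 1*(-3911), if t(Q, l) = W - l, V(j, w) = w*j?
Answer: 4311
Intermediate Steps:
V(j, w) = j*w
t(Q, l) = 2 - l
I = -4 (I = (-3 + 2*(-1)) + 1 = (-3 - 2) + 1 = -5 + 1 = -4)
(t(0, -3)*(-4*(-5)))*(-I) - 1*(-3911) = ((2 - 1*(-3))*(-4*(-5)))*(-1*(-4)) - 1*(-3911) = ((2 + 3)*20)*4 + 3911 = (5*20)*4 + 3911 = 100*4 + 3911 = 400 + 3911 = 4311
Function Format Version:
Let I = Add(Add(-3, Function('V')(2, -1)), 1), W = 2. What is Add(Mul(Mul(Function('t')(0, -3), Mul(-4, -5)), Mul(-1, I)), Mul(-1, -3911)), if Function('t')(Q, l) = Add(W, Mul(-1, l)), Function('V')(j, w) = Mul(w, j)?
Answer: 4311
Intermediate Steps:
Function('V')(j, w) = Mul(j, w)
Function('t')(Q, l) = Add(2, Mul(-1, l))
I = -4 (I = Add(Add(-3, Mul(2, -1)), 1) = Add(Add(-3, -2), 1) = Add(-5, 1) = -4)
Add(Mul(Mul(Function('t')(0, -3), Mul(-4, -5)), Mul(-1, I)), Mul(-1, -3911)) = Add(Mul(Mul(Add(2, Mul(-1, -3)), Mul(-4, -5)), Mul(-1, -4)), Mul(-1, -3911)) = Add(Mul(Mul(Add(2, 3), 20), 4), 3911) = Add(Mul(Mul(5, 20), 4), 3911) = Add(Mul(100, 4), 3911) = Add(400, 3911) = 4311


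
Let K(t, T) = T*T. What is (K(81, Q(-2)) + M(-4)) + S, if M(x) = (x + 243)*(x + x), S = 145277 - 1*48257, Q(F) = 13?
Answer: 95277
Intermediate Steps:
S = 97020 (S = 145277 - 48257 = 97020)
K(t, T) = T²
M(x) = 2*x*(243 + x) (M(x) = (243 + x)*(2*x) = 2*x*(243 + x))
(K(81, Q(-2)) + M(-4)) + S = (13² + 2*(-4)*(243 - 4)) + 97020 = (169 + 2*(-4)*239) + 97020 = (169 - 1912) + 97020 = -1743 + 97020 = 95277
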